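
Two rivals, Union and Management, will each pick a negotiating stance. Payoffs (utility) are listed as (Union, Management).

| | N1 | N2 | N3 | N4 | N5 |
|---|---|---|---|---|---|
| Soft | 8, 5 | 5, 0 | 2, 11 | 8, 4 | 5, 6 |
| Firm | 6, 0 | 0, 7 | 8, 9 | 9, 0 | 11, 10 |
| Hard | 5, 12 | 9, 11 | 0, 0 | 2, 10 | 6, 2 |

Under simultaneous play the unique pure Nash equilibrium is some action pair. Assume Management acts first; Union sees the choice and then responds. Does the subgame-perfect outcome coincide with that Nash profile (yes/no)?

Union best-responds to each possible Management move:
- N1 → Union plays Soft (best of 8, 6, 5); Management gets 5.
- N2 → Union plays Hard (best of 5, 0, 9); Management gets 11.
- N3 → Union plays Firm (best of 2, 8, 0); Management gets 9.
- N4 → Union plays Firm (best of 8, 9, 2); Management gets 0.
- N5 → Union plays Firm (best of 5, 11, 6); Management gets 10.
Maximizing over 5, 11, 9, 0, 10, Management chooses N2. Subgame-perfect outcome: (Hard, N2) with payoffs (9, 11).
For the simultaneous game, intersect best replies.
Union's best replies: N1→Soft; N2→Hard; N3→Firm; N4→Firm; N5→Firm.
Management's best replies: Soft→N3; Firm→N5; Hard→N1.
Only (Firm, N5) has each player best-responding; Nash payoffs (11, 10).
Sequential outcome (Hard, N2) differs from the Nash profile (Firm, N5).

no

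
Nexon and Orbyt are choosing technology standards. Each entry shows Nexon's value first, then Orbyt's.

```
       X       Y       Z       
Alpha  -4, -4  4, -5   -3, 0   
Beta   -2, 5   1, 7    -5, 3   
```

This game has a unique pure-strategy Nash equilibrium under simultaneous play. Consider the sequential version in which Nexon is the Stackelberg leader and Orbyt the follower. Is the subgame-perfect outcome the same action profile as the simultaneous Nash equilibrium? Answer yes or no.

Orbyt best-responds to each possible Nexon move:
- Alpha: BR = Z, leader payoff -3.
- Beta: BR = Y, leader payoff 1.
Nexon's induced payoffs are -3, 1, so Nexon commits to Beta. Subgame-perfect outcome: (Beta, Y) with payoffs (1, 7).
For the simultaneous game, intersect best replies.
Nexon's best replies: X→Beta; Y→Alpha; Z→Alpha.
Orbyt's best replies: Alpha→Z; Beta→Y.
The unique mutual best reply is (Alpha, Z), giving (-3, 0).
Sequential outcome (Beta, Y) differs from the Nash profile (Alpha, Z).

no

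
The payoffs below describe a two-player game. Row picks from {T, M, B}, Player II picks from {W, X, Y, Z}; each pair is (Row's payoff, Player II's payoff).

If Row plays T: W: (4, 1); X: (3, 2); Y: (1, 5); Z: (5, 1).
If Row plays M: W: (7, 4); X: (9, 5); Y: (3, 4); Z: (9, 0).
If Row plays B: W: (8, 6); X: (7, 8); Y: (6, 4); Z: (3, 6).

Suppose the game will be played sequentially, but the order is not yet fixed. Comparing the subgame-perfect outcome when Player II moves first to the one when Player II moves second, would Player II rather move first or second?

first

If Row leads: Player II's best replies are T→Y, M→X, B→X; Row's induced payoffs 1, 9, 7; outcome (M, X), payoffs (9, 5).
If Player II leads: Row's best replies are W→B, X→M, Y→B, Z→M; Player II's induced payoffs 6, 5, 4, 0; outcome (B, W), payoffs (8, 6).
Player II gets 6 moving first and 5 moving second, so Player II prefers to move first.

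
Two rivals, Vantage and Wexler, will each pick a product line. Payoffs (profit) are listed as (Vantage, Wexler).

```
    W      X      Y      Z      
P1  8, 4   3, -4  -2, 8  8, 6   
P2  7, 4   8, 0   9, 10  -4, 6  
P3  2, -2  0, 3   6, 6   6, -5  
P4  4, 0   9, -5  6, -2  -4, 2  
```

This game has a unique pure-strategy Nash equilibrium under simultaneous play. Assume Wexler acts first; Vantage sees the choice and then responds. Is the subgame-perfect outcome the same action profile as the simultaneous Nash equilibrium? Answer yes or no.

yes

Vantage best-responds to each possible Wexler move:
- W → Vantage plays P1 (best of 8, 7, 2, 4); Wexler gets 4.
- X → Vantage plays P4 (best of 3, 8, 0, 9); Wexler gets -5.
- Y → Vantage plays P2 (best of -2, 9, 6, 6); Wexler gets 10.
- Z → Vantage plays P1 (best of 8, -4, 6, -4); Wexler gets 6.
Wexler's induced payoffs are 4, -5, 10, 6, so Wexler commits to Y. Subgame-perfect outcome: (P2, Y) with payoffs (9, 10).
Now find the simultaneous Nash equilibrium.
Vantage's best replies: W→P1; X→P4; Y→P2; Z→P1.
Wexler's best replies: P1→Y; P2→Y; P3→Y; P4→Z.
The unique mutual best reply is (P2, Y), giving (9, 10).
Sequential outcome (P2, Y) coincides with the Nash profile (P2, Y).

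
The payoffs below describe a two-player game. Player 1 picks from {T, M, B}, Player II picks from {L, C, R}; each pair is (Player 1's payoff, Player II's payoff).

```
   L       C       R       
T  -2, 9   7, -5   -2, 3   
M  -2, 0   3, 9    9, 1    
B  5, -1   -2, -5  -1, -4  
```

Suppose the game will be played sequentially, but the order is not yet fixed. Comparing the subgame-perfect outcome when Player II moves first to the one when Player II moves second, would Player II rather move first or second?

If Player 1 leads: Player II's best replies are T→L, M→C, B→L; Player 1's induced payoffs -2, 3, 5; outcome (B, L), payoffs (5, -1).
If Player II leads: Player 1's best replies are L→B, C→T, R→M; Player II's induced payoffs -1, -5, 1; outcome (M, R), payoffs (9, 1).
Player II gets 1 moving first and -1 moving second, so Player II prefers to move first.

first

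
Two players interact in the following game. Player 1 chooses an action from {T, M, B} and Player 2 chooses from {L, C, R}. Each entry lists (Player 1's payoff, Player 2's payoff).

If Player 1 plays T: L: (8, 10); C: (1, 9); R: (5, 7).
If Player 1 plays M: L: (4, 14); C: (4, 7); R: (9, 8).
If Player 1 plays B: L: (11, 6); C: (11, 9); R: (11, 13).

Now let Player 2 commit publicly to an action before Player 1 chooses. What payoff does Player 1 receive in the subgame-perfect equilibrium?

Solve by backward induction (Player 2 leads).
- L: BR = B, leader payoff 6.
- C: BR = B, leader payoff 9.
- R: BR = B, leader payoff 13.
Among 6, 9, 13, the best is 13 at R. Subgame-perfect outcome: (B, R) with payoffs (11, 13).

11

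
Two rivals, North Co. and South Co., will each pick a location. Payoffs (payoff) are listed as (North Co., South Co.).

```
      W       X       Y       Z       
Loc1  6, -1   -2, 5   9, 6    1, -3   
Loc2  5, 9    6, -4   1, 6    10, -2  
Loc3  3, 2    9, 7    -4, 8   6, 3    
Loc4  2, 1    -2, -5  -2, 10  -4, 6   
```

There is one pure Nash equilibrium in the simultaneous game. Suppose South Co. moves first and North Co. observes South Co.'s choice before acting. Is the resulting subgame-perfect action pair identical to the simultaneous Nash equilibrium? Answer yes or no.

Backward induction with South Co. moving first.
- W: BR = Loc1, leader payoff -1.
- X: BR = Loc3, leader payoff 7.
- Y: BR = Loc1, leader payoff 6.
- Z: BR = Loc2, leader payoff -2.
Among -1, 7, 6, -2, the best is 7 at X. Subgame-perfect outcome: (Loc3, X) with payoffs (9, 7).
Under simultaneous play:
North Co.'s best replies: W→Loc1; X→Loc3; Y→Loc1; Z→Loc2.
South Co.'s best replies: Loc1→Y; Loc2→W; Loc3→Y; Loc4→Y.
Only (Loc1, Y) has each player best-responding; Nash payoffs (9, 6).
Sequential outcome (Loc3, X) differs from the Nash profile (Loc1, Y).

no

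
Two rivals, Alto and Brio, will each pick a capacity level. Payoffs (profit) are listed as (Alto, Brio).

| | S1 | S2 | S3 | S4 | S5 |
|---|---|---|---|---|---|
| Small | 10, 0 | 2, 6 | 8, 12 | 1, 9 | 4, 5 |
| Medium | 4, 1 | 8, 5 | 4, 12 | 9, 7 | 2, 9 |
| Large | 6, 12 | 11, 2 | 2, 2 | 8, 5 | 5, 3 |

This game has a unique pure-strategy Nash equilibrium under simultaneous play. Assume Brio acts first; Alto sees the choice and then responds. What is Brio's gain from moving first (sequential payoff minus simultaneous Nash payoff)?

Work backward from Alto's decision.
- S1: Alto compares 10, 4, 6 and picks Small; Brio would get 0.
- S2: Alto compares 2, 8, 11 and picks Large; Brio would get 2.
- S3: Alto compares 8, 4, 2 and picks Small; Brio would get 12.
- S4: Alto compares 1, 9, 8 and picks Medium; Brio would get 7.
- S5: Alto compares 4, 2, 5 and picks Large; Brio would get 3.
Maximizing over 0, 2, 12, 7, 3, Brio chooses S3. Subgame-perfect outcome: (Small, S3) with payoffs (8, 12).
Under simultaneous play:
Alto's best replies: S1→Small; S2→Large; S3→Small; S4→Medium; S5→Large.
Brio's best replies: Small→S3; Medium→S3; Large→S1.
The unique mutual best reply is (Small, S3), giving (8, 12).
Brio's commitment gain: 12 − 12 = 0.

0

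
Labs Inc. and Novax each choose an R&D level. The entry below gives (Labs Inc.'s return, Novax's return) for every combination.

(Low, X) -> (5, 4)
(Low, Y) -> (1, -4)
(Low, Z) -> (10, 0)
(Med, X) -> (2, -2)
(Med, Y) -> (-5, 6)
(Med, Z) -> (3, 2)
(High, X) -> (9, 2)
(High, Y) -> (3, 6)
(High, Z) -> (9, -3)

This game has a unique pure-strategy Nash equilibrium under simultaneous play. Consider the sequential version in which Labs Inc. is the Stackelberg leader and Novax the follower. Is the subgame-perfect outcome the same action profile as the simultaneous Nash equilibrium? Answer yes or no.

no

Work backward from Novax's decision.
- Low → Novax plays X (best of 4, -4, 0); Labs Inc. gets 5.
- Med → Novax plays Y (best of -2, 6, 2); Labs Inc. gets -5.
- High → Novax plays Y (best of 2, 6, -3); Labs Inc. gets 3.
Maximizing over 5, -5, 3, Labs Inc. chooses Low. Subgame-perfect outcome: (Low, X) with payoffs (5, 4).
For the simultaneous game, intersect best replies.
Labs Inc.'s best replies: X→High; Y→High; Z→Low.
Novax's best replies: Low→X; Med→Y; High→Y.
Only (High, Y) has each player best-responding; Nash payoffs (3, 6).
Sequential outcome (Low, X) differs from the Nash profile (High, Y).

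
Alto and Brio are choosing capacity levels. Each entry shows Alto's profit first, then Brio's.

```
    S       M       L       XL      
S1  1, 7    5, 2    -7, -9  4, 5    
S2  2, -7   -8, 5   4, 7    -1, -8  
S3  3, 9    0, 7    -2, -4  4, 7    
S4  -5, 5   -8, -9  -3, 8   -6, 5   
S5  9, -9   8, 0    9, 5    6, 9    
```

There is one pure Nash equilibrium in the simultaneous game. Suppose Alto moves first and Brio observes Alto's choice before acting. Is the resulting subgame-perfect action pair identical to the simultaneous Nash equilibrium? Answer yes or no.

yes

Work backward from Brio's decision.
- S1: Brio compares 7, 2, -9, 5 and picks S; Alto would get 1.
- S2: Brio compares -7, 5, 7, -8 and picks L; Alto would get 4.
- S3: Brio compares 9, 7, -4, 7 and picks S; Alto would get 3.
- S4: Brio compares 5, -9, 8, 5 and picks L; Alto would get -3.
- S5: Brio compares -9, 0, 5, 9 and picks XL; Alto would get 6.
Maximizing over 1, 4, 3, -3, 6, Alto chooses S5. Subgame-perfect outcome: (S5, XL) with payoffs (6, 9).
Now find the simultaneous Nash equilibrium.
Alto's best replies: S→S5; M→S5; L→S5; XL→S5.
Brio's best replies: S1→S; S2→L; S3→S; S4→L; S5→XL.
The unique mutual best reply is (S5, XL), giving (6, 9).
Sequential outcome (S5, XL) coincides with the Nash profile (S5, XL).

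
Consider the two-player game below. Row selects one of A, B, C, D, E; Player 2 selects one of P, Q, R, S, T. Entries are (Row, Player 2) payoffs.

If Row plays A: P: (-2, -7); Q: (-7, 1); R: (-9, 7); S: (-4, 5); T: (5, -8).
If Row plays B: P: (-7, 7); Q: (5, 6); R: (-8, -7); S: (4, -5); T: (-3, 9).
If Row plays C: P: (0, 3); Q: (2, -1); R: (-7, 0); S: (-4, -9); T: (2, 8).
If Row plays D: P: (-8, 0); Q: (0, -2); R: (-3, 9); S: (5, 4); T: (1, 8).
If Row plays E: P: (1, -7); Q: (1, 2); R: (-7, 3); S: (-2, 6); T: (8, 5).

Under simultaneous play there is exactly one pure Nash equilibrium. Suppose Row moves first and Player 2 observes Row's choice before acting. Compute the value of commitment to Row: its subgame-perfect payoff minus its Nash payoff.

5

Player 2 best-responds to each possible Row move:
- A: Player 2 compares -7, 1, 7, 5, -8 and picks R; Row would get -9.
- B: Player 2 compares 7, 6, -7, -5, 9 and picks T; Row would get -3.
- C: Player 2 compares 3, -1, 0, -9, 8 and picks T; Row would get 2.
- D: Player 2 compares 0, -2, 9, 4, 8 and picks R; Row would get -3.
- E: Player 2 compares -7, 2, 3, 6, 5 and picks S; Row would get -2.
Row's induced payoffs are -9, -3, 2, -3, -2, so Row commits to C. Subgame-perfect outcome: (C, T) with payoffs (2, 8).
For the simultaneous game, intersect best replies.
Row's best replies: P→E; Q→B; R→D; S→D; T→E.
Player 2's best replies: A→R; B→T; C→T; D→R; E→S.
The unique mutual best reply is (D, R), giving (-3, 9).
Row's commitment gain: 2 − -3 = 5.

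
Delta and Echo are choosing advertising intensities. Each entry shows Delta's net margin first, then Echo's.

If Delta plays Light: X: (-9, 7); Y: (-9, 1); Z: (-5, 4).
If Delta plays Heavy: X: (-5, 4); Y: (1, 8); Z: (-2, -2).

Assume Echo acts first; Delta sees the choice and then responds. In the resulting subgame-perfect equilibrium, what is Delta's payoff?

Backward induction with Echo moving first.
- X: Delta compares -9, -5 and picks Heavy; Echo would get 4.
- Y: Delta compares -9, 1 and picks Heavy; Echo would get 8.
- Z: Delta compares -5, -2 and picks Heavy; Echo would get -2.
Maximizing over 4, 8, -2, Echo chooses Y. Subgame-perfect outcome: (Heavy, Y) with payoffs (1, 8).

1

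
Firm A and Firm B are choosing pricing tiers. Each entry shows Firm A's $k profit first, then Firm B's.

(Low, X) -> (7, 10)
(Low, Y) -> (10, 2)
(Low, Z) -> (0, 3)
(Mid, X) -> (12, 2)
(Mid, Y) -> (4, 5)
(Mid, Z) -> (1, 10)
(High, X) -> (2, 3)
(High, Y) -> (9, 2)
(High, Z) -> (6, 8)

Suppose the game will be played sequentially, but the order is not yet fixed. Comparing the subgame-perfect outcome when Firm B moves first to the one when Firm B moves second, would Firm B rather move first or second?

second

If Firm A leads: Firm B's best replies are Low→X, Mid→Z, High→Z; Firm A's induced payoffs 7, 1, 6; outcome (Low, X), payoffs (7, 10).
If Firm B leads: Firm A's best replies are X→Mid, Y→Low, Z→High; Firm B's induced payoffs 2, 2, 8; outcome (High, Z), payoffs (6, 8).
Firm B gets 8 moving first and 10 moving second, so Firm B prefers to move second.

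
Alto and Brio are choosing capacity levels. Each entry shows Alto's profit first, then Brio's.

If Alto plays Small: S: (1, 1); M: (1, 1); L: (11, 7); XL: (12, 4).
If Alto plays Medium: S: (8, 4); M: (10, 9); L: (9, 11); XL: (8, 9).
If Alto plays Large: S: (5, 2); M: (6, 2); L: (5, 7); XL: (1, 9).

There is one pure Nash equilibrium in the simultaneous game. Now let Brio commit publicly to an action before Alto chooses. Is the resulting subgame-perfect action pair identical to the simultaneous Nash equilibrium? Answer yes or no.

Work backward from Alto's decision.
- S: BR = Medium, leader payoff 4.
- M: BR = Medium, leader payoff 9.
- L: BR = Small, leader payoff 7.
- XL: BR = Small, leader payoff 4.
Brio's induced payoffs are 4, 9, 7, 4, so Brio commits to M. Subgame-perfect outcome: (Medium, M) with payoffs (10, 9).
Under simultaneous play:
Alto's best replies: S→Medium; M→Medium; L→Small; XL→Small.
Brio's best replies: Small→L; Medium→L; Large→XL.
Only (Small, L) has each player best-responding; Nash payoffs (11, 7).
Sequential outcome (Medium, M) differs from the Nash profile (Small, L).

no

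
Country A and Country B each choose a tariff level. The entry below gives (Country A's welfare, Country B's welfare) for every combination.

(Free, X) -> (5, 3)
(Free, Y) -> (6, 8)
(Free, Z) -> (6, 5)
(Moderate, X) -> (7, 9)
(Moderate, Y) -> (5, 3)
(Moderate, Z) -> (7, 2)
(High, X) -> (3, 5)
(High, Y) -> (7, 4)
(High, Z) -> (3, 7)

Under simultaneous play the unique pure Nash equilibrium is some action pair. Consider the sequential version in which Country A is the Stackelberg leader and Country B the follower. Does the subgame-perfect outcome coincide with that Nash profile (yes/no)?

Backward induction with Country A moving first.
- Free: Country B compares 3, 8, 5 and picks Y; Country A would get 6.
- Moderate: Country B compares 9, 3, 2 and picks X; Country A would get 7.
- High: Country B compares 5, 4, 7 and picks Z; Country A would get 3.
Among 6, 7, 3, the best is 7 at Moderate. Subgame-perfect outcome: (Moderate, X) with payoffs (7, 9).
For the simultaneous game, intersect best replies.
Country A's best replies: X→Moderate; Y→High; Z→Moderate.
Country B's best replies: Free→Y; Moderate→X; High→Z.
The unique mutual best reply is (Moderate, X), giving (7, 9).
Sequential outcome (Moderate, X) coincides with the Nash profile (Moderate, X).

yes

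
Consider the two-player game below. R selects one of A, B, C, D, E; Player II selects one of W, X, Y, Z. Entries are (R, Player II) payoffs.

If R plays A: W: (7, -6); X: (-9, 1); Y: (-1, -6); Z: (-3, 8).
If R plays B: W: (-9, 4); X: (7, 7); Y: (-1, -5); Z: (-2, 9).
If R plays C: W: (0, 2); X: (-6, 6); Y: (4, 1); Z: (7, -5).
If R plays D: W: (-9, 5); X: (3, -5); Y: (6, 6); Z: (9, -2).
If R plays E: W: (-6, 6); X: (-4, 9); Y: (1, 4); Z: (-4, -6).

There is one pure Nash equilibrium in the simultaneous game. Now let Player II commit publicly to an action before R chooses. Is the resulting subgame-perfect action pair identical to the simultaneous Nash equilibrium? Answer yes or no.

no

Solve by backward induction (Player II leads).
- W → R plays A (best of 7, -9, 0, -9, -6); Player II gets -6.
- X → R plays B (best of -9, 7, -6, 3, -4); Player II gets 7.
- Y → R plays D (best of -1, -1, 4, 6, 1); Player II gets 6.
- Z → R plays D (best of -3, -2, 7, 9, -4); Player II gets -2.
Maximizing over -6, 7, 6, -2, Player II chooses X. Subgame-perfect outcome: (B, X) with payoffs (7, 7).
Now find the simultaneous Nash equilibrium.
R's best replies: W→A; X→B; Y→D; Z→D.
Player II's best replies: A→Z; B→Z; C→X; D→Y; E→X.
The unique mutual best reply is (D, Y), giving (6, 6).
Sequential outcome (B, X) differs from the Nash profile (D, Y).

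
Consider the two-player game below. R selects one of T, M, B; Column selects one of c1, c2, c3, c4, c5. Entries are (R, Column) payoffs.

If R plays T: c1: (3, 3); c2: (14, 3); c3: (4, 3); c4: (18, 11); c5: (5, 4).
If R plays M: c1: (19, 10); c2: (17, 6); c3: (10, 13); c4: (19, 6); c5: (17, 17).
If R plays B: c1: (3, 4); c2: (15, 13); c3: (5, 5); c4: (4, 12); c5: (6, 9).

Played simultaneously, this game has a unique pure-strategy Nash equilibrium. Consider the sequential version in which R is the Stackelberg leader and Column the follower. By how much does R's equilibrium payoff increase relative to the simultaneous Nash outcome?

Backward induction with R moving first.
- T → Column plays c4 (best of 3, 3, 3, 11, 4); R gets 18.
- M → Column plays c5 (best of 10, 6, 13, 6, 17); R gets 17.
- B → Column plays c2 (best of 4, 13, 5, 12, 9); R gets 15.
Among 18, 17, 15, the best is 18 at T. Subgame-perfect outcome: (T, c4) with payoffs (18, 11).
For the simultaneous game, intersect best replies.
R's best replies: c1→M; c2→M; c3→M; c4→M; c5→M.
Column's best replies: T→c4; M→c5; B→c2.
Only (M, c5) has each player best-responding; Nash payoffs (17, 17).
R's commitment gain: 18 − 17 = 1.

1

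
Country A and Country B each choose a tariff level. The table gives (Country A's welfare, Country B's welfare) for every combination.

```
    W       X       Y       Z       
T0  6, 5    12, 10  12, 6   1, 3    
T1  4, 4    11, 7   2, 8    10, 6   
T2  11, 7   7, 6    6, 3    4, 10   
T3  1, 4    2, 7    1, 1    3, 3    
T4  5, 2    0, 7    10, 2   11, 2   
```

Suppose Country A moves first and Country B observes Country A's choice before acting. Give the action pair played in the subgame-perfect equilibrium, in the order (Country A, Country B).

(T0, X)

Solve by backward induction (Country A leads).
- T0 → Country B plays X (best of 5, 10, 6, 3); Country A gets 12.
- T1 → Country B plays Y (best of 4, 7, 8, 6); Country A gets 2.
- T2 → Country B plays Z (best of 7, 6, 3, 10); Country A gets 4.
- T3 → Country B plays X (best of 4, 7, 1, 3); Country A gets 2.
- T4 → Country B plays X (best of 2, 7, 2, 2); Country A gets 0.
Country A's induced payoffs are 12, 2, 4, 2, 0, so Country A commits to T0. Subgame-perfect outcome: (T0, X) with payoffs (12, 10).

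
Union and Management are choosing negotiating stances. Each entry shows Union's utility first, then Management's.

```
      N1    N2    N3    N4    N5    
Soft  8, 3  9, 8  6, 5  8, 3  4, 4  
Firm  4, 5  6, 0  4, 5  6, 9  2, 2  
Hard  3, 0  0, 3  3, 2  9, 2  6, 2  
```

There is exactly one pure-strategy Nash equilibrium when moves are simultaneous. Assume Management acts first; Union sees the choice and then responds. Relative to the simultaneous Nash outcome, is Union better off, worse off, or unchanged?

unchanged

Solve by backward induction (Management leads).
- N1 → Union plays Soft (best of 8, 4, 3); Management gets 3.
- N2 → Union plays Soft (best of 9, 6, 0); Management gets 8.
- N3 → Union plays Soft (best of 6, 4, 3); Management gets 5.
- N4 → Union plays Hard (best of 8, 6, 9); Management gets 2.
- N5 → Union plays Hard (best of 4, 2, 6); Management gets 2.
Among 3, 8, 5, 2, 2, the best is 8 at N2. Subgame-perfect outcome: (Soft, N2) with payoffs (9, 8).
Now find the simultaneous Nash equilibrium.
Union's best replies: N1→Soft; N2→Soft; N3→Soft; N4→Hard; N5→Hard.
Management's best replies: Soft→N2; Firm→N4; Hard→N2.
Only (Soft, N2) has each player best-responding; Nash payoffs (9, 8).
Union earns 9 sequentially versus 9 at the Nash outcome: unchanged.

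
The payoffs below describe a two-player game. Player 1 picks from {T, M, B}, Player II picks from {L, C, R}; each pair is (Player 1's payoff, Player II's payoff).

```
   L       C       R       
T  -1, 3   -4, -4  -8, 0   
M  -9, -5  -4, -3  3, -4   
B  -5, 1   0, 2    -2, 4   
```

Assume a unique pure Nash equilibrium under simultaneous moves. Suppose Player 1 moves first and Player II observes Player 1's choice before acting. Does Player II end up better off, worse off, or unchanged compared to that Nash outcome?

Backward induction with Player 1 moving first.
- T: BR = L, leader payoff -1.
- M: BR = C, leader payoff -4.
- B: BR = R, leader payoff -2.
Among -1, -4, -2, the best is -1 at T. Subgame-perfect outcome: (T, L) with payoffs (-1, 3).
For the simultaneous game, intersect best replies.
Player 1's best replies: L→T; C→B; R→M.
Player II's best replies: T→L; M→C; B→R.
Only (T, L) has each player best-responding; Nash payoffs (-1, 3).
Player II earns 3 sequentially versus 3 at the Nash outcome: unchanged.

unchanged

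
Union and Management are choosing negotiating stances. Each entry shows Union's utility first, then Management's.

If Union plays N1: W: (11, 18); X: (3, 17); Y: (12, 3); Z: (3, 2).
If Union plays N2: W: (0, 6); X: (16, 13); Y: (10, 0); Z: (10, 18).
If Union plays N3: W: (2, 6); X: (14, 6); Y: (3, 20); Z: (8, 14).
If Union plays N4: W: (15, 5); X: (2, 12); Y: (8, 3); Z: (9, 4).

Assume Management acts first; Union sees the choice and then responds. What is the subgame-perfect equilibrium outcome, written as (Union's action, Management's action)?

Solve by backward induction (Management leads).
- W: BR = N4, leader payoff 5.
- X: BR = N2, leader payoff 13.
- Y: BR = N1, leader payoff 3.
- Z: BR = N2, leader payoff 18.
Management's induced payoffs are 5, 13, 3, 18, so Management commits to Z. Subgame-perfect outcome: (N2, Z) with payoffs (10, 18).

(N2, Z)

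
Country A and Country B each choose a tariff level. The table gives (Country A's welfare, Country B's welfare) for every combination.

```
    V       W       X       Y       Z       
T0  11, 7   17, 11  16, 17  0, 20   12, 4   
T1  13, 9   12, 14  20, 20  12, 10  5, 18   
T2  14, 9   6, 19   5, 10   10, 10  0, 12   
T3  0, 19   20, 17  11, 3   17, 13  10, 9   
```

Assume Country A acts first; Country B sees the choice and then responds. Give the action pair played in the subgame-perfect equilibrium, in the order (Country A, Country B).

Work backward from Country B's decision.
- T0: Country B compares 7, 11, 17, 20, 4 and picks Y; Country A would get 0.
- T1: Country B compares 9, 14, 20, 10, 18 and picks X; Country A would get 20.
- T2: Country B compares 9, 19, 10, 10, 12 and picks W; Country A would get 6.
- T3: Country B compares 19, 17, 3, 13, 9 and picks V; Country A would get 0.
Country A's induced payoffs are 0, 20, 6, 0, so Country A commits to T1. Subgame-perfect outcome: (T1, X) with payoffs (20, 20).

(T1, X)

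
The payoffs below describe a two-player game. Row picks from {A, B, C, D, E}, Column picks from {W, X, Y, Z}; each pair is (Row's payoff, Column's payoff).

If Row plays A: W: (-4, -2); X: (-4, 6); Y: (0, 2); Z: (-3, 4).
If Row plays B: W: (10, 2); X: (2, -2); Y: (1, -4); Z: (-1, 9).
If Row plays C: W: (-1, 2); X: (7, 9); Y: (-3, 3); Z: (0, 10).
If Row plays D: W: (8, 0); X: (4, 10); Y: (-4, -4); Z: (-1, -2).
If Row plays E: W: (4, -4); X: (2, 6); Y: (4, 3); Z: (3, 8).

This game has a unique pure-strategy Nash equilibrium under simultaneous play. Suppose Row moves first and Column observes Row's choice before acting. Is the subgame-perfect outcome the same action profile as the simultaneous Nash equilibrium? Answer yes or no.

no

Backward induction with Row moving first.
- A: BR = X, leader payoff -4.
- B: BR = Z, leader payoff -1.
- C: BR = Z, leader payoff 0.
- D: BR = X, leader payoff 4.
- E: BR = Z, leader payoff 3.
Maximizing over -4, -1, 0, 4, 3, Row chooses D. Subgame-perfect outcome: (D, X) with payoffs (4, 10).
Under simultaneous play:
Row's best replies: W→B; X→C; Y→E; Z→E.
Column's best replies: A→X; B→Z; C→Z; D→X; E→Z.
Only (E, Z) has each player best-responding; Nash payoffs (3, 8).
Sequential outcome (D, X) differs from the Nash profile (E, Z).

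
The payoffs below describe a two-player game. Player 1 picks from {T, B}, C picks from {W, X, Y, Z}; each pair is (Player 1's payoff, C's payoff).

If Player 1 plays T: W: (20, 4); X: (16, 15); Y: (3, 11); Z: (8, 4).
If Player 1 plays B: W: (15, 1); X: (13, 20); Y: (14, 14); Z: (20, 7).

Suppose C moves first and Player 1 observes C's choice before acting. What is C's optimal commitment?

X

Backward induction with C moving first.
- W: Player 1 compares 20, 15 and picks T; C would get 4.
- X: Player 1 compares 16, 13 and picks T; C would get 15.
- Y: Player 1 compares 3, 14 and picks B; C would get 14.
- Z: Player 1 compares 8, 20 and picks B; C would get 7.
Maximizing over 4, 15, 14, 7, C chooses X. Subgame-perfect outcome: (T, X) with payoffs (16, 15).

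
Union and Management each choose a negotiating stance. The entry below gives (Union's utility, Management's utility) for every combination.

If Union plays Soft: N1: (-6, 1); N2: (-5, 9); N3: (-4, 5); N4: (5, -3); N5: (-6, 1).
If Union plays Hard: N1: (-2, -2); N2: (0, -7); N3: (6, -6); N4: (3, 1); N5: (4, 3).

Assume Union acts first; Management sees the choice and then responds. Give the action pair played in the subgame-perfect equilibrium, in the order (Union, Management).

Work backward from Management's decision.
- Soft → Management plays N2 (best of 1, 9, 5, -3, 1); Union gets -5.
- Hard → Management plays N5 (best of -2, -7, -6, 1, 3); Union gets 4.
Union's induced payoffs are -5, 4, so Union commits to Hard. Subgame-perfect outcome: (Hard, N5) with payoffs (4, 3).

(Hard, N5)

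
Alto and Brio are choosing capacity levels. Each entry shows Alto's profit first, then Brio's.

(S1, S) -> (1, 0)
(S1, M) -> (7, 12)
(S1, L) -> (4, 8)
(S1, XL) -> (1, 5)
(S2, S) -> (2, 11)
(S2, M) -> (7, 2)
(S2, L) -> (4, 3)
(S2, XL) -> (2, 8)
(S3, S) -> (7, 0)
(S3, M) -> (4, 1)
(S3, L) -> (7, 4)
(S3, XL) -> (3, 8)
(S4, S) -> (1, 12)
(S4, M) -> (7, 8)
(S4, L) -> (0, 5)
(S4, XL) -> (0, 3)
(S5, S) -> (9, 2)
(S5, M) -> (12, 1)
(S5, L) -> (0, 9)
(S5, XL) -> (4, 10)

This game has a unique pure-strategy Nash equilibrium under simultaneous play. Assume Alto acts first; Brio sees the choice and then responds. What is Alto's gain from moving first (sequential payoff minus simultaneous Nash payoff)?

Brio best-responds to each possible Alto move:
- S1: Brio compares 0, 12, 8, 5 and picks M; Alto would get 7.
- S2: Brio compares 11, 2, 3, 8 and picks S; Alto would get 2.
- S3: Brio compares 0, 1, 4, 8 and picks XL; Alto would get 3.
- S4: Brio compares 12, 8, 5, 3 and picks S; Alto would get 1.
- S5: Brio compares 2, 1, 9, 10 and picks XL; Alto would get 4.
Maximizing over 7, 2, 3, 1, 4, Alto chooses S1. Subgame-perfect outcome: (S1, M) with payoffs (7, 12).
Now find the simultaneous Nash equilibrium.
Alto's best replies: S→S5; M→S5; L→S3; XL→S5.
Brio's best replies: S1→M; S2→S; S3→XL; S4→S; S5→XL.
Only (S5, XL) has each player best-responding; Nash payoffs (4, 10).
Alto's commitment gain: 7 − 4 = 3.

3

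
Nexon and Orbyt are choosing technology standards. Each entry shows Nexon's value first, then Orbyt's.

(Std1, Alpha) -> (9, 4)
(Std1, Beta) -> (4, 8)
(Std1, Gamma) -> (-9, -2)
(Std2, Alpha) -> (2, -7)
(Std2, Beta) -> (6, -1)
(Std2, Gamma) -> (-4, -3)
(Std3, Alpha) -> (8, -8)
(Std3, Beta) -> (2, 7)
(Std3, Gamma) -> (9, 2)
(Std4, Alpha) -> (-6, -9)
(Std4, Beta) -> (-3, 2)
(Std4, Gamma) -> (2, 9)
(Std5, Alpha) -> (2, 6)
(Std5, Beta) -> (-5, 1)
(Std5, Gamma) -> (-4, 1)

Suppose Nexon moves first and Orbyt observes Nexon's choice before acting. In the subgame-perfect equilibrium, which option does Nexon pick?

Std2

Solve by backward induction (Nexon leads).
- Std1: Orbyt compares 4, 8, -2 and picks Beta; Nexon would get 4.
- Std2: Orbyt compares -7, -1, -3 and picks Beta; Nexon would get 6.
- Std3: Orbyt compares -8, 7, 2 and picks Beta; Nexon would get 2.
- Std4: Orbyt compares -9, 2, 9 and picks Gamma; Nexon would get 2.
- Std5: Orbyt compares 6, 1, 1 and picks Alpha; Nexon would get 2.
Maximizing over 4, 6, 2, 2, 2, Nexon chooses Std2. Subgame-perfect outcome: (Std2, Beta) with payoffs (6, -1).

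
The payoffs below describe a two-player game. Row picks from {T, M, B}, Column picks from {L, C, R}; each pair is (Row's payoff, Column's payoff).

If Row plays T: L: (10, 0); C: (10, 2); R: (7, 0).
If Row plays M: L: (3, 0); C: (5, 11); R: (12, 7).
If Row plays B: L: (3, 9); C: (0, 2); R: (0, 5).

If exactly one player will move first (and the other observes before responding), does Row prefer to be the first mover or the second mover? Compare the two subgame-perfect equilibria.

If Row leads: Column's best replies are T→C, M→C, B→L; Row's induced payoffs 10, 5, 3; outcome (T, C), payoffs (10, 2).
If Column leads: Row's best replies are L→T, C→T, R→M; Column's induced payoffs 0, 2, 7; outcome (M, R), payoffs (12, 7).
Row gets 10 moving first and 12 moving second, so Row prefers to move second.

second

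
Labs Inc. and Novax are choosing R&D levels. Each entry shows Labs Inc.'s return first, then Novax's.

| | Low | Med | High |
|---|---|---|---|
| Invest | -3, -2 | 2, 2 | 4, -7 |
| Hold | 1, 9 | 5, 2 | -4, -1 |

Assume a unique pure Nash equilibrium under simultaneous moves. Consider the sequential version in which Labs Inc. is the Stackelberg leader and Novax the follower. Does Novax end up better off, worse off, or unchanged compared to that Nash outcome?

Work backward from Novax's decision.
- Invest: BR = Med, leader payoff 2.
- Hold: BR = Low, leader payoff 1.
Maximizing over 2, 1, Labs Inc. chooses Invest. Subgame-perfect outcome: (Invest, Med) with payoffs (2, 2).
Under simultaneous play:
Labs Inc.'s best replies: Low→Hold; Med→Hold; High→Invest.
Novax's best replies: Invest→Med; Hold→Low.
Only (Hold, Low) has each player best-responding; Nash payoffs (1, 9).
Novax earns 2 sequentially versus 9 at the Nash outcome: worse off.

worse off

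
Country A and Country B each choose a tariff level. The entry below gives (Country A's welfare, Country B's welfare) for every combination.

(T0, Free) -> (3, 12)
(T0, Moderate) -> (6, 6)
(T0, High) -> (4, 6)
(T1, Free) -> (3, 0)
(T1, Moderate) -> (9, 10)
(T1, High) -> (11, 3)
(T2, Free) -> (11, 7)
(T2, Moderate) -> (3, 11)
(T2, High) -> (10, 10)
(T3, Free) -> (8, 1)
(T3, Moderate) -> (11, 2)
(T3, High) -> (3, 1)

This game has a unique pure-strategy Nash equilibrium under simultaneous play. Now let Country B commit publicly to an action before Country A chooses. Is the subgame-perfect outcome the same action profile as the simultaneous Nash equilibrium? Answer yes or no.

Country A best-responds to each possible Country B move:
- Free → Country A plays T2 (best of 3, 3, 11, 8); Country B gets 7.
- Moderate → Country A plays T3 (best of 6, 9, 3, 11); Country B gets 2.
- High → Country A plays T1 (best of 4, 11, 10, 3); Country B gets 3.
Among 7, 2, 3, the best is 7 at Free. Subgame-perfect outcome: (T2, Free) with payoffs (11, 7).
Under simultaneous play:
Country A's best replies: Free→T2; Moderate→T3; High→T1.
Country B's best replies: T0→Free; T1→Moderate; T2→Moderate; T3→Moderate.
The unique mutual best reply is (T3, Moderate), giving (11, 2).
Sequential outcome (T2, Free) differs from the Nash profile (T3, Moderate).

no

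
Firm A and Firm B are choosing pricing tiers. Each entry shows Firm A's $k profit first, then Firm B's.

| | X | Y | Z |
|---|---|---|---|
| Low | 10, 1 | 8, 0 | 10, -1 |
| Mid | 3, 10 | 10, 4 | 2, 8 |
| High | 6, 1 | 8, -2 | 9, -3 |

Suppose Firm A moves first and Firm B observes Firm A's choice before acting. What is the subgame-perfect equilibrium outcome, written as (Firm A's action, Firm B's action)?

(Low, X)

Firm B best-responds to each possible Firm A move:
- Low: BR = X, leader payoff 10.
- Mid: BR = X, leader payoff 3.
- High: BR = X, leader payoff 6.
Among 10, 3, 6, the best is 10 at Low. Subgame-perfect outcome: (Low, X) with payoffs (10, 1).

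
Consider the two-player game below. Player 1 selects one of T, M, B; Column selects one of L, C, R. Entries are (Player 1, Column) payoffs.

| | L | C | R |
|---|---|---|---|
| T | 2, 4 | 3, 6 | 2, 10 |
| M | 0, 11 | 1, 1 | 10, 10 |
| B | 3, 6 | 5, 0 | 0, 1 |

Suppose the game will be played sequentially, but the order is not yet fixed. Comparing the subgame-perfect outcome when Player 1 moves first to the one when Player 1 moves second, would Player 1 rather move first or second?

If Player 1 leads: Column's best replies are T→R, M→L, B→L; Player 1's induced payoffs 2, 0, 3; outcome (B, L), payoffs (3, 6).
If Column leads: Player 1's best replies are L→B, C→B, R→M; Column's induced payoffs 6, 0, 10; outcome (M, R), payoffs (10, 10).
Player 1 gets 3 moving first and 10 moving second, so Player 1 prefers to move second.

second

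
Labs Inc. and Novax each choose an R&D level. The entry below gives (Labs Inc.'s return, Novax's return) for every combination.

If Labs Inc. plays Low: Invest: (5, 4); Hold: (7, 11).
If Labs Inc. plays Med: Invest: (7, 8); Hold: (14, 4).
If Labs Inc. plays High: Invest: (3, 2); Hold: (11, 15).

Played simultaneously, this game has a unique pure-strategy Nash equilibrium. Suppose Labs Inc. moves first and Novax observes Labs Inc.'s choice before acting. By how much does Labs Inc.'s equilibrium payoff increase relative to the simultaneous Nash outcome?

4

Backward induction with Labs Inc. moving first.
- Low → Novax plays Hold (best of 4, 11); Labs Inc. gets 7.
- Med → Novax plays Invest (best of 8, 4); Labs Inc. gets 7.
- High → Novax plays Hold (best of 2, 15); Labs Inc. gets 11.
Labs Inc.'s induced payoffs are 7, 7, 11, so Labs Inc. commits to High. Subgame-perfect outcome: (High, Hold) with payoffs (11, 15).
For the simultaneous game, intersect best replies.
Labs Inc.'s best replies: Invest→Med; Hold→Med.
Novax's best replies: Low→Hold; Med→Invest; High→Hold.
The unique mutual best reply is (Med, Invest), giving (7, 8).
Labs Inc.'s commitment gain: 11 − 7 = 4.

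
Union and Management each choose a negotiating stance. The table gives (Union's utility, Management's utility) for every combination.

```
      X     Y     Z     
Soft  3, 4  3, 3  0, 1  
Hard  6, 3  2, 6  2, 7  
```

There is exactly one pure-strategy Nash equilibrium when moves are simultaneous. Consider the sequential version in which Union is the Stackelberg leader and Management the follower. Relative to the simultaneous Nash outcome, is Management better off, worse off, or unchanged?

worse off

Management best-responds to each possible Union move:
- Soft: Management compares 4, 3, 1 and picks X; Union would get 3.
- Hard: Management compares 3, 6, 7 and picks Z; Union would get 2.
Among 3, 2, the best is 3 at Soft. Subgame-perfect outcome: (Soft, X) with payoffs (3, 4).
Now find the simultaneous Nash equilibrium.
Union's best replies: X→Hard; Y→Soft; Z→Hard.
Management's best replies: Soft→X; Hard→Z.
The unique mutual best reply is (Hard, Z), giving (2, 7).
Management earns 4 sequentially versus 7 at the Nash outcome: worse off.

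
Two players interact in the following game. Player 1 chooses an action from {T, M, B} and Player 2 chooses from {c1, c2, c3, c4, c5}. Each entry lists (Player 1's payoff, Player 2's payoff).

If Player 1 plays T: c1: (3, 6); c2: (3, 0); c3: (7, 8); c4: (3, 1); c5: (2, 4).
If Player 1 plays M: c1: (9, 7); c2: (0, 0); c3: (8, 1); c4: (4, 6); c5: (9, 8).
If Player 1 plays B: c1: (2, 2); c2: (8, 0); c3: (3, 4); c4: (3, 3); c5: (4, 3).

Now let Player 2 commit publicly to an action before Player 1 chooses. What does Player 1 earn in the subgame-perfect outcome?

Work backward from Player 1's decision.
- c1: Player 1 compares 3, 9, 2 and picks M; Player 2 would get 7.
- c2: Player 1 compares 3, 0, 8 and picks B; Player 2 would get 0.
- c3: Player 1 compares 7, 8, 3 and picks M; Player 2 would get 1.
- c4: Player 1 compares 3, 4, 3 and picks M; Player 2 would get 6.
- c5: Player 1 compares 2, 9, 4 and picks M; Player 2 would get 8.
Maximizing over 7, 0, 1, 6, 8, Player 2 chooses c5. Subgame-perfect outcome: (M, c5) with payoffs (9, 8).

9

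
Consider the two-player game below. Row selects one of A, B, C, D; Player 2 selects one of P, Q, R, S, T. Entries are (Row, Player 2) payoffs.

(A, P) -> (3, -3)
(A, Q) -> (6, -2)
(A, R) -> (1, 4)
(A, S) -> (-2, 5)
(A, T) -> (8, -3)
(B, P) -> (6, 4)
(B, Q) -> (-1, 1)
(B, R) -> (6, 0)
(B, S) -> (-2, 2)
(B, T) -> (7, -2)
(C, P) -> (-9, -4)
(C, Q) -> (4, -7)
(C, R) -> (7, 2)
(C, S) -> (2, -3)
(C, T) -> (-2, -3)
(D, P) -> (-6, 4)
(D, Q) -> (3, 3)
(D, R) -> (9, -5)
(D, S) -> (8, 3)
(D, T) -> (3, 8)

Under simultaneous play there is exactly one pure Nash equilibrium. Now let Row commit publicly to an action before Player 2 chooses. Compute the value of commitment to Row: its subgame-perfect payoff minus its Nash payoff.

1

Backward induction with Row moving first.
- A → Player 2 plays S (best of -3, -2, 4, 5, -3); Row gets -2.
- B → Player 2 plays P (best of 4, 1, 0, 2, -2); Row gets 6.
- C → Player 2 plays R (best of -4, -7, 2, -3, -3); Row gets 7.
- D → Player 2 plays T (best of 4, 3, -5, 3, 8); Row gets 3.
Maximizing over -2, 6, 7, 3, Row chooses C. Subgame-perfect outcome: (C, R) with payoffs (7, 2).
For the simultaneous game, intersect best replies.
Row's best replies: P→B; Q→A; R→D; S→D; T→A.
Player 2's best replies: A→S; B→P; C→R; D→T.
Only (B, P) has each player best-responding; Nash payoffs (6, 4).
Row's commitment gain: 7 − 6 = 1.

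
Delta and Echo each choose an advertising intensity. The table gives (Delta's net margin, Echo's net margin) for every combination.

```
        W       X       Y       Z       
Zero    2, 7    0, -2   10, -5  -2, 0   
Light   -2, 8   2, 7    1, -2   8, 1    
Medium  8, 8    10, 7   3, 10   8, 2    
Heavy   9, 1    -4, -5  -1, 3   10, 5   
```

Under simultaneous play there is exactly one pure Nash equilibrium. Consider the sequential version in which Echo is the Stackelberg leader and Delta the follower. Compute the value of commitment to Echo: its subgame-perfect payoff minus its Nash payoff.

2

Backward induction with Echo moving first.
- W → Delta plays Heavy (best of 2, -2, 8, 9); Echo gets 1.
- X → Delta plays Medium (best of 0, 2, 10, -4); Echo gets 7.
- Y → Delta plays Zero (best of 10, 1, 3, -1); Echo gets -5.
- Z → Delta plays Heavy (best of -2, 8, 8, 10); Echo gets 5.
Among 1, 7, -5, 5, the best is 7 at X. Subgame-perfect outcome: (Medium, X) with payoffs (10, 7).
For the simultaneous game, intersect best replies.
Delta's best replies: W→Heavy; X→Medium; Y→Zero; Z→Heavy.
Echo's best replies: Zero→W; Light→W; Medium→Y; Heavy→Z.
Only (Heavy, Z) has each player best-responding; Nash payoffs (10, 5).
Echo's commitment gain: 7 − 5 = 2.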